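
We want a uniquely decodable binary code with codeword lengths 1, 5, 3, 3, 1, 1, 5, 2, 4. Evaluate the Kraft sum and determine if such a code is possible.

With common denominator 2^5 = 32: Σ 2^(−ℓᵢ) = 16/32 + 1/32 + 4/32 + 4/32 + 16/32 + 16/32 + 1/32 + 8/32 + 2/32 = 68/32 = 2.125.
Kraft's inequality requires Σ ≤ 1; here Σ = 2.125 > 1, so no such prefix code exists.

2.125; no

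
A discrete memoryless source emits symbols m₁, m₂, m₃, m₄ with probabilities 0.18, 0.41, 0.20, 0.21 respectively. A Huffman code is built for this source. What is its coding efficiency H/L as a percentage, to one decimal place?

96.9%

Entropy H = −Σ p log₂ p ≈ 1.9099 bits.
Huffman merges: 9/50+1/5→19/50; 21/100+19/50→59/100; 41/100+59/100→1. L = 197/100 ≈ 1.9700.
Efficiency = H/L = 1.9099/1.9700 = 96.9%.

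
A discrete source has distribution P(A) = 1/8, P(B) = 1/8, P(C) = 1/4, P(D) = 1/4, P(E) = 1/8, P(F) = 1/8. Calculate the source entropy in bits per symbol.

Each probability is a power of 1/2, so log₂(1/p) is an integer.
H = Σ p·log₂(1/p) = 1/8·3 + 1/8·3 + 1/4·2 + 1/4·2 + 1/8·3 + 1/8·3 = 2.5 bits.

2.5 bits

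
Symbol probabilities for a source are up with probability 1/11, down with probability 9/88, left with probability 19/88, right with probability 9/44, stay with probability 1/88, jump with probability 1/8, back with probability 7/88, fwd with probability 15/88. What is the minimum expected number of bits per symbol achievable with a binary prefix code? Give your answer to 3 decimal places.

2.852 bits/symbol

Repeatedly combine the two least-probable nodes; the expected code length is the sum of the merged weights.
merge 1/88 + 7/88 → 1/11
merge 1/11 + 1/11 → 2/11
merge 9/88 + 1/8 → 5/22
merge 15/88 + 2/11 → 31/88
merge 9/44 + 19/88 → 37/88
merge 5/22 + 31/88 → 51/88
merge 37/88 + 51/88 → 1
L = 1/11 + 2/11 + 5/22 + 31/88 + 37/88 + 51/88 + 1 = 251/88 ≈ 2.852 bits/symbol.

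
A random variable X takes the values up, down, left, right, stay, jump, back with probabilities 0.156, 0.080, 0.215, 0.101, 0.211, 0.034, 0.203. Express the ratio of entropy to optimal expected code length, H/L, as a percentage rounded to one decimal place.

Entropy H = −Σ p log₂ p ≈ 2.6270 bits.
Huffman merges: 17/500+2/25→57/500; 101/1000+57/500→43/200; 39/250+203/1000→359/1000; 211/1000+43/200→213/500; 43/200+359/1000→287/500; 213/500+287/500→1. L = 336/125 ≈ 2.6880.
Efficiency = H/L = 2.6270/2.6880 = 97.7%.

97.7%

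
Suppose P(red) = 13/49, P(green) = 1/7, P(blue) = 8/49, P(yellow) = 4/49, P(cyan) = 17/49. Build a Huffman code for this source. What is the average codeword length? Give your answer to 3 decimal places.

Repeatedly combine the two least-probable nodes; the expected code length is the sum of the merged weights.
merge 4/49 + 1/7 → 11/49
merge 8/49 + 11/49 → 19/49
merge 13/49 + 17/49 → 30/49
merge 19/49 + 30/49 → 1
L = 11/49 + 19/49 + 30/49 + 1 = 109/49 ≈ 2.224 bits/symbol.

2.224 bits/symbol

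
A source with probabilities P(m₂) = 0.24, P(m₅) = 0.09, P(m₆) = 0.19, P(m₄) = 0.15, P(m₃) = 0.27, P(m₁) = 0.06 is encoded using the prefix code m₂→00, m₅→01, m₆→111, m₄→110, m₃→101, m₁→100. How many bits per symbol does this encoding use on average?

2.67 bits/symbol

L̄ = Σ pᵢ·ℓᵢ = 0.24·2 + 0.09·2 + 0.19·3 + 0.15·3 + 0.27·3 + 0.06·3 = 2.67 bits/symbol.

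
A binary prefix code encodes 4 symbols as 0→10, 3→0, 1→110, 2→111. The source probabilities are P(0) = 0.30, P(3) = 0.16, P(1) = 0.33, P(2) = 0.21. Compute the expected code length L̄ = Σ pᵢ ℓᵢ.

L̄ = Σ pᵢ·ℓᵢ = 0.30·2 + 0.16·1 + 0.33·3 + 0.21·3 = 2.38 bits/symbol.

2.38 bits/symbol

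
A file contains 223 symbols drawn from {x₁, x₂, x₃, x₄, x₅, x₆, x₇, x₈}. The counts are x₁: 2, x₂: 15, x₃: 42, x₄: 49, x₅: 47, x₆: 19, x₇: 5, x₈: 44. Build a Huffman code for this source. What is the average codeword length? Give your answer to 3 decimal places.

Probabilities are the counts divided by 223.
Repeatedly combine the two least-probable nodes; the expected code length is the sum of the merged weights.
merge 2/223 + 5/223 → 7/223
merge 7/223 + 15/223 → 22/223
merge 19/223 + 22/223 → 41/223
merge 41/223 + 42/223 → 83/223
merge 44/223 + 47/223 → 91/223
merge 49/223 + 83/223 → 132/223
merge 91/223 + 132/223 → 1
L = 7/223 + 22/223 + 41/223 + 83/223 + 91/223 + 132/223 + 1 = 599/223 ≈ 2.686 bits/symbol.

2.686 bits/symbol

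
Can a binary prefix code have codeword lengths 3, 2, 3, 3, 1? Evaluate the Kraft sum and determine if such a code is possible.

With common denominator 2^3 = 8: Σ 2^(−ℓᵢ) = 1/8 + 2/8 + 1/8 + 1/8 + 4/8 = 9/8 = 1.125.
Kraft's inequality requires Σ ≤ 1; here Σ = 1.125 > 1, so no such prefix code exists.

1.125; no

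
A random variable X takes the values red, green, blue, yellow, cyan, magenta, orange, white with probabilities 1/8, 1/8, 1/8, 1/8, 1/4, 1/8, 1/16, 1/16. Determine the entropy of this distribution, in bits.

Each probability is a power of 1/2, so log₂(1/p) is an integer.
H = Σ p·log₂(1/p) = 1/8·3 + 1/8·3 + 1/8·3 + 1/8·3 + 1/4·2 + 1/8·3 + 1/16·4 + 1/16·4 = 2.875 bits.

2.875 bits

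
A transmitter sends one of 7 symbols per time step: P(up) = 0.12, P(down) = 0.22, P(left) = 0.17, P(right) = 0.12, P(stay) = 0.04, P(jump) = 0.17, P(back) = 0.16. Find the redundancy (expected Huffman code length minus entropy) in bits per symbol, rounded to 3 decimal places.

Entropy H = −Σ p log₂ p ≈ 2.6927 bits.
Huffman merges: 1/25+3/25→4/25; 3/25+4/25→7/25; 4/25+17/100→33/100; 17/100+11/50→39/100; 7/25+33/100→61/100; 39/100+61/100→1. L = 277/100 ≈ 2.7700.
L − H = 2.7700 − 2.6927 = 0.077 bits.

0.077 bits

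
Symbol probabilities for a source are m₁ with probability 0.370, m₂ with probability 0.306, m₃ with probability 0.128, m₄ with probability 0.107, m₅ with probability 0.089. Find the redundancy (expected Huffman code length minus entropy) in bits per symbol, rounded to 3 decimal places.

Entropy H = −Σ p log₂ p ≈ 2.0887 bits.
Huffman merges: 89/1000+107/1000→49/250; 16/125+49/250→81/250; 153/500+81/250→63/100; 37/100+63/100→1. L = 43/20 ≈ 2.1500.
L − H = 2.1500 − 2.0887 = 0.061 bits.

0.061 bits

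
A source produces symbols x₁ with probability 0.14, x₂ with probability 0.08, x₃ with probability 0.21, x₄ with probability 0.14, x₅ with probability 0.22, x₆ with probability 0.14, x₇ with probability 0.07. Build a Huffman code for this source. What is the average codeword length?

2.72 bits/symbol

Repeatedly combine the two least-probable nodes; the expected code length is the sum of the merged weights.
merge 7/100 + 2/25 → 3/20
merge 7/50 + 7/50 → 7/25
merge 7/50 + 3/20 → 29/100
merge 21/100 + 11/50 → 43/100
merge 7/25 + 29/100 → 57/100
merge 43/100 + 57/100 → 1
L = 3/20 + 7/25 + 29/100 + 43/100 + 57/100 + 1 = 68/25 = 2.72 bits/symbol.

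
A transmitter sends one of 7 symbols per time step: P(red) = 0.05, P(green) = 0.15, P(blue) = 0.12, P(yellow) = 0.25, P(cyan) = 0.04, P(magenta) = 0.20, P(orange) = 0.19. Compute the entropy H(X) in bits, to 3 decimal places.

H = −Σ pᵢ log₂ pᵢ.
−0.05·log₂(0.05) = 0.2161
−0.15·log₂(0.15) = 0.4105
−0.12·log₂(0.12) = 0.3671
−0.25·log₂(0.25) = 0.5000
−0.04·log₂(0.04) = 0.1858
−0.20·log₂(0.20) = 0.4644
−0.19·log₂(0.19) = 0.4552
Sum ≈ 2.5991 → 2.599 bits.

2.599 bits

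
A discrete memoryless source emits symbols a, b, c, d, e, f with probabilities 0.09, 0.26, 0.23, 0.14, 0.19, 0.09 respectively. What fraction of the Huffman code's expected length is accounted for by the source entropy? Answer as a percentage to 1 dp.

Entropy H = −Σ p log₂ p ≈ 2.4706 bits.
Huffman merges: 9/100+9/100→9/50; 7/50+9/50→8/25; 19/100+23/100→21/50; 13/50+8/25→29/50; 21/50+29/50→1. L = 5/2 ≈ 2.5000.
Efficiency = H/L = 2.4706/2.5000 = 98.8%.

98.8%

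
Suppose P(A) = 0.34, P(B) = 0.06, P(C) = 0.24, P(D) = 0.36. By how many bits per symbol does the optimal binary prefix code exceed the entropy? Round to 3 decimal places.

0.143 bits

Entropy H = −Σ p log₂ p ≈ 1.7975 bits.
Huffman merges: 3/50+6/25→3/10; 3/10+17/50→16/25; 9/25+16/25→1. L = 97/50 ≈ 1.9400.
L − H = 1.9400 − 1.7975 = 0.143 bits.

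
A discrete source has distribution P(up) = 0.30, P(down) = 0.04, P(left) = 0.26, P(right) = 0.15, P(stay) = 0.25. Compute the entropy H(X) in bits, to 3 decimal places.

2.123 bits

H = −Σ pᵢ log₂ pᵢ.
−0.30·log₂(0.30) = 0.5211
−0.04·log₂(0.04) = 0.1858
−0.26·log₂(0.26) = 0.5053
−0.15·log₂(0.15) = 0.4105
−0.25·log₂(0.25) = 0.5000
Sum ≈ 2.1227 → 2.123 bits.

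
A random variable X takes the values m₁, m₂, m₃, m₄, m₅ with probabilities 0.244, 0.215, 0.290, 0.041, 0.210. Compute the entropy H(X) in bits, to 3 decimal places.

H = −Σ pᵢ log₂ pᵢ.
−0.244·log₂(0.244) = 0.4966
−0.215·log₂(0.215) = 0.4768
−0.290·log₂(0.290) = 0.5179
−0.041·log₂(0.041) = 0.1889
−0.210·log₂(0.210) = 0.4728
Sum ≈ 2.1530 → 2.153 bits.

2.153 bits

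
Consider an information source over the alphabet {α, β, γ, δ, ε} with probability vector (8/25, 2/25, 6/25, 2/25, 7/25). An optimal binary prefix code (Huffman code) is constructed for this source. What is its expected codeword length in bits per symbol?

Repeatedly combine the two least-probable nodes; the expected code length is the sum of the merged weights.
merge 2/25 + 2/25 → 4/25
merge 4/25 + 6/25 → 2/5
merge 7/25 + 8/25 → 3/5
merge 2/5 + 3/5 → 1
L = 4/25 + 2/5 + 3/5 + 1 = 54/25 = 2.16 bits/symbol.

2.16 bits/symbol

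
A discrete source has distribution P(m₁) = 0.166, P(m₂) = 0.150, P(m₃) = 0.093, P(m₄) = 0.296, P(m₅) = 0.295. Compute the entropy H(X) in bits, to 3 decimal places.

H = −Σ pᵢ log₂ pᵢ.
−0.166·log₂(0.166) = 0.4301
−0.150·log₂(0.150) = 0.4105
−0.093·log₂(0.093) = 0.3187
−0.296·log₂(0.296) = 0.5199
−0.295·log₂(0.295) = 0.5196
Sum ≈ 2.1987 → 2.199 bits.

2.199 bits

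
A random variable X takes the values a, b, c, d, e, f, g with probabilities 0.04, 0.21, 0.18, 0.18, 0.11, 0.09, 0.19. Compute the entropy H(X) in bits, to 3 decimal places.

H = −Σ pᵢ log₂ pᵢ.
−0.04·log₂(0.04) = 0.1858
−0.21·log₂(0.21) = 0.4728
−0.18·log₂(0.18) = 0.4453
−0.18·log₂(0.18) = 0.4453
−0.11·log₂(0.11) = 0.3503
−0.09·log₂(0.09) = 0.3127
−0.19·log₂(0.19) = 0.4552
Sum ≈ 2.6674 → 2.667 bits.

2.667 bits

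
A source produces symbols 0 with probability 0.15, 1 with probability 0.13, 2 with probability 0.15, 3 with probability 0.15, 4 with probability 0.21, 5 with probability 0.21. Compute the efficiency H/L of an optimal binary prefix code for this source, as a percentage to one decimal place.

Entropy H = −Σ p log₂ p ≈ 2.5599 bits.
Huffman merges: 13/100+3/20→7/25; 3/20+3/20→3/10; 21/100+21/100→21/50; 7/25+3/10→29/50; 21/50+29/50→1. L = 129/50 ≈ 2.5800.
Efficiency = H/L = 2.5599/2.5800 = 99.2%.

99.2%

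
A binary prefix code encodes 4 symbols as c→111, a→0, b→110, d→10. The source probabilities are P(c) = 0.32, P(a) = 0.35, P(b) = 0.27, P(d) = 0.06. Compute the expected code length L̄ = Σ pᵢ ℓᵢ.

L̄ = Σ pᵢ·ℓᵢ = 0.32·3 + 0.35·1 + 0.27·3 + 0.06·2 = 2.24 bits/symbol.

2.24 bits/symbol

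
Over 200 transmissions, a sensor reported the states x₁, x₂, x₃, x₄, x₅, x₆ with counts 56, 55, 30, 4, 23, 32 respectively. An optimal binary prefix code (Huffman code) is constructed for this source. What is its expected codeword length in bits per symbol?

Probabilities are the counts divided by 200.
Repeatedly combine the two least-probable nodes; the expected code length is the sum of the merged weights.
merge 1/50 + 23/200 → 27/200
merge 27/200 + 3/20 → 57/200
merge 4/25 + 11/40 → 87/200
merge 7/25 + 57/200 → 113/200
merge 87/200 + 113/200 → 1
L = 27/200 + 57/200 + 87/200 + 113/200 + 1 = 121/50 = 2.42 bits/symbol.

2.42 bits/symbol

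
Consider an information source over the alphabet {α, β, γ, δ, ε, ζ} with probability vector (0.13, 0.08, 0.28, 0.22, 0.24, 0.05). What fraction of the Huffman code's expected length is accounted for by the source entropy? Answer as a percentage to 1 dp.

Entropy H = −Σ p log₂ p ≈ 2.3792 bits.
Huffman merges: 1/20+2/25→13/100; 13/100+13/100→13/50; 11/50+6/25→23/50; 13/50+7/25→27/50; 23/50+27/50→1. L = 239/100 ≈ 2.3900.
Efficiency = H/L = 2.3792/2.3900 = 99.5%.

99.5%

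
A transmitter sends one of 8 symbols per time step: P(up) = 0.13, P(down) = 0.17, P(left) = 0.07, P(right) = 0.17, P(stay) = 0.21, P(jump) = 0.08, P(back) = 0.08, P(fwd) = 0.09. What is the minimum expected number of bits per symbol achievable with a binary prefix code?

Repeatedly combine the two least-probable nodes; the expected code length is the sum of the merged weights.
merge 7/100 + 2/25 → 3/20
merge 2/25 + 9/100 → 17/100
merge 13/100 + 3/20 → 7/25
merge 17/100 + 17/100 → 17/50
merge 17/100 + 21/100 → 19/50
merge 7/25 + 17/50 → 31/50
merge 19/50 + 31/50 → 1
L = 3/20 + 17/100 + 7/25 + 17/50 + 19/50 + 31/50 + 1 = 147/50 = 2.94 bits/symbol.

2.94 bits/symbol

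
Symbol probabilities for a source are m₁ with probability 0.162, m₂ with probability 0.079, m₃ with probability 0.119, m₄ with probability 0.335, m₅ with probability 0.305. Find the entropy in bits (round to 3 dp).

H = −Σ pᵢ log₂ pᵢ.
−0.162·log₂(0.162) = 0.4254
−0.079·log₂(0.079) = 0.2893
−0.119·log₂(0.119) = 0.3654
−0.335·log₂(0.335) = 0.5286
−0.305·log₂(0.305) = 0.5225
Sum ≈ 2.1312 → 2.131 bits.

2.131 bits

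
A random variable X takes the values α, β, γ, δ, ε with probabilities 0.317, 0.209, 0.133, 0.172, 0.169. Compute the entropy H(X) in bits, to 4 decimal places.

2.2548 bits

H = −Σ pᵢ log₂ pᵢ.
−0.317·log₂(0.317) = 0.5254
−0.209·log₂(0.209) = 0.4720
−0.133·log₂(0.133) = 0.3871
−0.172·log₂(0.172) = 0.4368
−0.169·log₂(0.169) = 0.4335
Sum ≈ 2.2548 → 2.2548 bits.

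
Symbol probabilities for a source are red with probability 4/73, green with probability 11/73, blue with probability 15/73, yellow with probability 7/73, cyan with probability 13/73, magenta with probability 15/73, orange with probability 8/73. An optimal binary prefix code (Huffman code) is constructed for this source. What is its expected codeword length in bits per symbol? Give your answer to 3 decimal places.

2.740 bits/symbol

Repeatedly combine the two least-probable nodes; the expected code length is the sum of the merged weights.
merge 4/73 + 7/73 → 11/73
merge 8/73 + 11/73 → 19/73
merge 11/73 + 13/73 → 24/73
merge 15/73 + 15/73 → 30/73
merge 19/73 + 24/73 → 43/73
merge 30/73 + 43/73 → 1
L = 11/73 + 19/73 + 24/73 + 30/73 + 43/73 + 1 = 200/73 ≈ 2.740 bits/symbol.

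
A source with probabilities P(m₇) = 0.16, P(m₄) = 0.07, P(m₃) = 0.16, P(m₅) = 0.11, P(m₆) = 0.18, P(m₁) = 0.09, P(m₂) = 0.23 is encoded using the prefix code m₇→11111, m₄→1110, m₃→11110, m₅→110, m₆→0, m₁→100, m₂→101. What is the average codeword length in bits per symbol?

3.35 bits/symbol

L̄ = Σ pᵢ·ℓᵢ = 0.16·5 + 0.07·4 + 0.16·5 + 0.11·3 + 0.18·1 + 0.09·3 + 0.23·3 = 3.35 bits/symbol.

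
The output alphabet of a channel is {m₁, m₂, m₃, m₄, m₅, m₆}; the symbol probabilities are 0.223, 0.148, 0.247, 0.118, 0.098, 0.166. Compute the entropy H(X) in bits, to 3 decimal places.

H = −Σ pᵢ log₂ pᵢ.
−0.223·log₂(0.223) = 0.4828
−0.148·log₂(0.148) = 0.4079
−0.247·log₂(0.247) = 0.4983
−0.118·log₂(0.118) = 0.3638
−0.098·log₂(0.098) = 0.3284
−0.166·log₂(0.166) = 0.4301
Sum ≈ 2.5113 → 2.511 bits.

2.511 bits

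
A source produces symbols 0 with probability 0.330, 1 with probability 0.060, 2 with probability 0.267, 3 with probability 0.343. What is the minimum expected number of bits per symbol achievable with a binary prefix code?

1.984 bits/symbol

Repeatedly combine the two least-probable nodes; the expected code length is the sum of the merged weights.
merge 3/50 + 267/1000 → 327/1000
merge 327/1000 + 33/100 → 657/1000
merge 343/1000 + 657/1000 → 1
L = 327/1000 + 657/1000 + 1 = 248/125 = 1.984 bits/symbol.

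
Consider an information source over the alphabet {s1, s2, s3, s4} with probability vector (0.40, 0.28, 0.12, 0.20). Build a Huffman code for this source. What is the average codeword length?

1.92 bits/symbol

Repeatedly combine the two least-probable nodes; the expected code length is the sum of the merged weights.
merge 3/25 + 1/5 → 8/25
merge 7/25 + 8/25 → 3/5
merge 2/5 + 3/5 → 1
L = 8/25 + 3/5 + 1 = 48/25 = 1.92 bits/symbol.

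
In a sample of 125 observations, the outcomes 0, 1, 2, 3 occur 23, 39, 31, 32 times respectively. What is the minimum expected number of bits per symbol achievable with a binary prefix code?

2 bits/symbol

Probabilities are the counts divided by 125.
Repeatedly combine the two least-probable nodes; the expected code length is the sum of the merged weights.
merge 23/125 + 31/125 → 54/125
merge 32/125 + 39/125 → 71/125
merge 54/125 + 71/125 → 1
L = 54/125 + 71/125 + 1 = 2 bits/symbol.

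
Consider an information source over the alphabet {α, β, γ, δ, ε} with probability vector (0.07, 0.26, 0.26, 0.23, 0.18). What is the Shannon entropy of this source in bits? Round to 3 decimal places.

2.212 bits

H = −Σ pᵢ log₂ pᵢ.
−0.07·log₂(0.07) = 0.2686
−0.26·log₂(0.26) = 0.5053
−0.26·log₂(0.26) = 0.5053
−0.23·log₂(0.23) = 0.4877
−0.18·log₂(0.18) = 0.4453
Sum ≈ 2.2121 → 2.212 bits.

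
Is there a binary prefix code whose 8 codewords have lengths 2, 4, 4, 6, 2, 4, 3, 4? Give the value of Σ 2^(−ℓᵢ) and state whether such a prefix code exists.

With common denominator 2^6 = 64: Σ 2^(−ℓᵢ) = 16/64 + 4/64 + 4/64 + 1/64 + 16/64 + 4/64 + 8/64 + 4/64 = 57/64 = 0.890625.
Kraft's inequality requires Σ ≤ 1; here Σ = 0.890625 ≤ 1, so such a prefix code exists.

0.890625; yes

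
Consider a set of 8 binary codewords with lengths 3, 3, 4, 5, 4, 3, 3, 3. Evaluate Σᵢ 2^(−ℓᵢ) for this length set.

With common denominator 2^5 = 32: Σ 2^(−ℓᵢ) = 4/32 + 4/32 + 2/32 + 1/32 + 2/32 + 4/32 + 4/32 + 4/32 = 25/32 = 0.78125.

0.78125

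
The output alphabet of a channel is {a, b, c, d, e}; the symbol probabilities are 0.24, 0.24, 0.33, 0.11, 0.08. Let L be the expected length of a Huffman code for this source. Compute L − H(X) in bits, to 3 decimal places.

0.032 bits

Entropy H = −Σ p log₂ p ≈ 2.1579 bits.
Huffman merges: 2/25+11/100→19/100; 19/100+6/25→43/100; 6/25+33/100→57/100; 43/100+57/100→1. L = 219/100 ≈ 2.1900.
L − H = 2.1900 − 2.1579 = 0.032 bits.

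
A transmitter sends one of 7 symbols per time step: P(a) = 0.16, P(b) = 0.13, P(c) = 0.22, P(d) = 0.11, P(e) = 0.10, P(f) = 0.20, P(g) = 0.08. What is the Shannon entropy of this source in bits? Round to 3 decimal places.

2.725 bits

H = −Σ pᵢ log₂ pᵢ.
−0.16·log₂(0.16) = 0.4230
−0.13·log₂(0.13) = 0.3826
−0.22·log₂(0.22) = 0.4806
−0.11·log₂(0.11) = 0.3503
−0.10·log₂(0.10) = 0.3322
−0.20·log₂(0.20) = 0.4644
−0.08·log₂(0.08) = 0.2915
Sum ≈ 2.7246 → 2.725 bits.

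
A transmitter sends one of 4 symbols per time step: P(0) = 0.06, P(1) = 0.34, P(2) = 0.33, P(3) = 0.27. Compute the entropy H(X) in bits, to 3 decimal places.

H = −Σ pᵢ log₂ pᵢ.
−0.06·log₂(0.06) = 0.2435
−0.34·log₂(0.34) = 0.5292
−0.33·log₂(0.33) = 0.5278
−0.27·log₂(0.27) = 0.5100
Sum ≈ 1.8106 → 1.811 bits.

1.811 bits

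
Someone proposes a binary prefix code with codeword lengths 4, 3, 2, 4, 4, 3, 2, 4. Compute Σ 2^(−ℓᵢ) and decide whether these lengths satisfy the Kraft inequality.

With common denominator 2^4 = 16: Σ 2^(−ℓᵢ) = 1/16 + 2/16 + 4/16 + 1/16 + 1/16 + 2/16 + 4/16 + 1/16 = 16/16 = 1.
Kraft's inequality requires Σ ≤ 1; here Σ = 1 ≤ 1, so such a prefix code exists.

1; yes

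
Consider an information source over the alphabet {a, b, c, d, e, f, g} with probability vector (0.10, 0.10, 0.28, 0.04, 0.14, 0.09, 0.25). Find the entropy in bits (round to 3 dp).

H = −Σ pᵢ log₂ pᵢ.
−0.10·log₂(0.10) = 0.3322
−0.10·log₂(0.10) = 0.3322
−0.28·log₂(0.28) = 0.5142
−0.04·log₂(0.04) = 0.1858
−0.14·log₂(0.14) = 0.3971
−0.09·log₂(0.09) = 0.3127
−0.25·log₂(0.25) = 0.5000
Sum ≈ 2.5741 → 2.574 bits.

2.574 bits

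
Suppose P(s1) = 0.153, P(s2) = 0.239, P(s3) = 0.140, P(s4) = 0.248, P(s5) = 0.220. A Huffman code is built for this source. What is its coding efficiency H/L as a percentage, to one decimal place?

99.6%

Entropy H = −Σ p log₂ p ≈ 2.2845 bits.
Huffman merges: 7/50+153/1000→293/1000; 11/50+239/1000→459/1000; 31/125+293/1000→541/1000; 459/1000+541/1000→1. L = 2293/1000 ≈ 2.2930.
Efficiency = H/L = 2.2845/2.2930 = 99.6%.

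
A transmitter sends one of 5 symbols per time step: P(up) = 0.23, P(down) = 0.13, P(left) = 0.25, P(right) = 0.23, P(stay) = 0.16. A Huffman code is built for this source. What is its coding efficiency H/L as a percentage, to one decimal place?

Entropy H = −Σ p log₂ p ≈ 2.2810 bits.
Huffman merges: 13/100+4/25→29/100; 23/100+23/100→23/50; 1/4+29/100→27/50; 23/50+27/50→1. L = 229/100 ≈ 2.2900.
Efficiency = H/L = 2.2810/2.2900 = 99.6%.

99.6%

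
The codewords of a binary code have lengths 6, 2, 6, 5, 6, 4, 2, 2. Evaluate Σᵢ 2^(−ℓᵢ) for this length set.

With common denominator 2^6 = 64: Σ 2^(−ℓᵢ) = 1/64 + 16/64 + 1/64 + 2/64 + 1/64 + 4/64 + 16/64 + 16/64 = 57/64 = 0.890625.

0.890625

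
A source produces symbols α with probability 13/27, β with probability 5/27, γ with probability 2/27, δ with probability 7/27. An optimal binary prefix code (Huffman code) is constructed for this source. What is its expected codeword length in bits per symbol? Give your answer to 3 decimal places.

Repeatedly combine the two least-probable nodes; the expected code length is the sum of the merged weights.
merge 2/27 + 5/27 → 7/27
merge 7/27 + 7/27 → 14/27
merge 13/27 + 14/27 → 1
L = 7/27 + 14/27 + 1 = 16/9 ≈ 1.778 bits/symbol.

1.778 bits/symbol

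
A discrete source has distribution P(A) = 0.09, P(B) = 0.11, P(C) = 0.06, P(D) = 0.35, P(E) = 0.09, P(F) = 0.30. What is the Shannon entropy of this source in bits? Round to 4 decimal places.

2.2703 bits

H = −Σ pᵢ log₂ pᵢ.
−0.09·log₂(0.09) = 0.3127
−0.11·log₂(0.11) = 0.3503
−0.06·log₂(0.06) = 0.2435
−0.35·log₂(0.35) = 0.5301
−0.09·log₂(0.09) = 0.3127
−0.30·log₂(0.30) = 0.5211
Sum ≈ 2.2703 → 2.2703 bits.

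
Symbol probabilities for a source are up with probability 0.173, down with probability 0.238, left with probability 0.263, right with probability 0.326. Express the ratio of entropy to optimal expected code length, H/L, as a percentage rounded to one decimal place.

Entropy H = −Σ p log₂ p ≈ 1.9647 bits.
Huffman merges: 173/1000+119/500→411/1000; 263/1000+163/500→589/1000; 411/1000+589/1000→1. L = 2 ≈ 2.0000.
Efficiency = H/L = 1.9647/2.0000 = 98.2%.

98.2%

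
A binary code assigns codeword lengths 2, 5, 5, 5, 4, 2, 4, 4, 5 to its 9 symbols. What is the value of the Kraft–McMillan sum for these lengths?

With common denominator 2^5 = 32: Σ 2^(−ℓᵢ) = 8/32 + 1/32 + 1/32 + 1/32 + 2/32 + 8/32 + 2/32 + 2/32 + 1/32 = 26/32 = 0.8125.

0.8125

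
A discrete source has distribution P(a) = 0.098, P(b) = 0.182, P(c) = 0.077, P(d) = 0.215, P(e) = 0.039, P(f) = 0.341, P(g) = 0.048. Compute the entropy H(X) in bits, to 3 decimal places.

2.459 bits

H = −Σ pᵢ log₂ pᵢ.
−0.098·log₂(0.098) = 0.3284
−0.182·log₂(0.182) = 0.4474
−0.077·log₂(0.077) = 0.2848
−0.215·log₂(0.215) = 0.4768
−0.039·log₂(0.039) = 0.1825
−0.341·log₂(0.341) = 0.5293
−0.048·log₂(0.048) = 0.2103
Sum ≈ 2.4595 → 2.459 bits.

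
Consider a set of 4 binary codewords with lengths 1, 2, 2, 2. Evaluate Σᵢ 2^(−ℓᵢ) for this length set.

1.25

With common denominator 2^2 = 4: Σ 2^(−ℓᵢ) = 2/4 + 1/4 + 1/4 + 1/4 = 5/4 = 1.25.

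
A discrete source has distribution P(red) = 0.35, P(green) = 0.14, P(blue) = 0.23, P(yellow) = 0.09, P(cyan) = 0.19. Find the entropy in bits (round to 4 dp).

H = −Σ pᵢ log₂ pᵢ.
−0.35·log₂(0.35) = 0.5301
−0.14·log₂(0.14) = 0.3971
−0.23·log₂(0.23) = 0.4877
−0.09·log₂(0.09) = 0.3127
−0.19·log₂(0.19) = 0.4552
Sum ≈ 2.1828 → 2.1828 bits.

2.1828 bits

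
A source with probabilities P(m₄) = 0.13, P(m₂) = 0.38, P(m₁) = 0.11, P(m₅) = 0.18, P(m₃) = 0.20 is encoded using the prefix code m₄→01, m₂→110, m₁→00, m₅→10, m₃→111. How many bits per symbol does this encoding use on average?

L̄ = Σ pᵢ·ℓᵢ = 0.13·2 + 0.38·3 + 0.11·2 + 0.18·2 + 0.20·3 = 2.58 bits/symbol.

2.58 bits/symbol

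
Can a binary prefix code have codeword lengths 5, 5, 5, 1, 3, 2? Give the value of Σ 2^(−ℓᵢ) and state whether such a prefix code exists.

0.96875; yes

With common denominator 2^5 = 32: Σ 2^(−ℓᵢ) = 1/32 + 1/32 + 1/32 + 16/32 + 4/32 + 8/32 = 31/32 = 0.96875.
Kraft's inequality requires Σ ≤ 1; here Σ = 0.96875 ≤ 1, so such a prefix code exists.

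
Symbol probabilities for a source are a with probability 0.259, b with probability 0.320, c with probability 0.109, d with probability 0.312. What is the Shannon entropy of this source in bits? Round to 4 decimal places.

H = −Σ pᵢ log₂ pᵢ.
−0.259·log₂(0.259) = 0.5048
−0.320·log₂(0.320) = 0.5260
−0.109·log₂(0.109) = 0.3485
−0.312·log₂(0.312) = 0.5243
Sum ≈ 1.9036 → 1.9036 bits.

1.9036 bits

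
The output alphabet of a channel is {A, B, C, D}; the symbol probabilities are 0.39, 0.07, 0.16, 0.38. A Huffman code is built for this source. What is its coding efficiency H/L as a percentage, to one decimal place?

95.2%

Entropy H = −Σ p log₂ p ≈ 1.7518 bits.
Huffman merges: 7/100+4/25→23/100; 23/100+19/50→61/100; 39/100+61/100→1. L = 46/25 ≈ 1.8400.
Efficiency = H/L = 1.7518/1.8400 = 95.2%.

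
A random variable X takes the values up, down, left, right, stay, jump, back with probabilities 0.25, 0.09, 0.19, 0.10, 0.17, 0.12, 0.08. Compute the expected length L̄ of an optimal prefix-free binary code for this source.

Repeatedly combine the two least-probable nodes; the expected code length is the sum of the merged weights.
merge 2/25 + 9/100 → 17/100
merge 1/10 + 3/25 → 11/50
merge 17/100 + 17/100 → 17/50
merge 19/100 + 11/50 → 41/100
merge 1/4 + 17/50 → 59/100
merge 41/100 + 59/100 → 1
L = 17/100 + 11/50 + 17/50 + 41/100 + 59/100 + 1 = 273/100 = 2.73 bits/symbol.

2.73 bits/symbol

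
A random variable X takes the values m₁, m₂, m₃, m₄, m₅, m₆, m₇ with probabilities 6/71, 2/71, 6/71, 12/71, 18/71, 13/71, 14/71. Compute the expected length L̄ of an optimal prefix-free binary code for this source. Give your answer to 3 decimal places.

2.662 bits/symbol

Repeatedly combine the two least-probable nodes; the expected code length is the sum of the merged weights.
merge 2/71 + 6/71 → 8/71
merge 6/71 + 8/71 → 14/71
merge 12/71 + 13/71 → 25/71
merge 14/71 + 14/71 → 28/71
merge 18/71 + 25/71 → 43/71
merge 28/71 + 43/71 → 1
L = 8/71 + 14/71 + 25/71 + 28/71 + 43/71 + 1 = 189/71 ≈ 2.662 bits/symbol.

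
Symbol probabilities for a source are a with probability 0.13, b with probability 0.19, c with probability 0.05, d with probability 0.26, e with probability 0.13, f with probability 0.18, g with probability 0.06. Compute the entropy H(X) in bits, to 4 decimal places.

2.6307 bits

H = −Σ pᵢ log₂ pᵢ.
−0.13·log₂(0.13) = 0.3826
−0.19·log₂(0.19) = 0.4552
−0.05·log₂(0.05) = 0.2161
−0.26·log₂(0.26) = 0.5053
−0.13·log₂(0.13) = 0.3826
−0.18·log₂(0.18) = 0.4453
−0.06·log₂(0.06) = 0.2435
Sum ≈ 2.6307 → 2.6307 bits.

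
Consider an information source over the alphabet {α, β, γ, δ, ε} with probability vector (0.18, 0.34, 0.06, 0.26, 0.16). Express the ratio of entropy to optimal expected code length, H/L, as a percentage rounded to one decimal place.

96.7%

Entropy H = −Σ p log₂ p ≈ 2.1463 bits.
Huffman merges: 3/50+4/25→11/50; 9/50+11/50→2/5; 13/50+17/50→3/5; 2/5+3/5→1. L = 111/50 ≈ 2.2200.
Efficiency = H/L = 2.1463/2.2200 = 96.7%.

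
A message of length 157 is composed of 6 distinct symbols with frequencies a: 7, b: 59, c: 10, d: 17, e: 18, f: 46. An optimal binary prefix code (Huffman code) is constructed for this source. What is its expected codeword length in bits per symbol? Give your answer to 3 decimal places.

Probabilities are the counts divided by 157.
Repeatedly combine the two least-probable nodes; the expected code length is the sum of the merged weights.
merge 7/157 + 10/157 → 17/157
merge 17/157 + 17/157 → 34/157
merge 18/157 + 34/157 → 52/157
merge 46/157 + 52/157 → 98/157
merge 59/157 + 98/157 → 1
L = 17/157 + 34/157 + 52/157 + 98/157 + 1 = 358/157 ≈ 2.280 bits/symbol.

2.280 bits/symbol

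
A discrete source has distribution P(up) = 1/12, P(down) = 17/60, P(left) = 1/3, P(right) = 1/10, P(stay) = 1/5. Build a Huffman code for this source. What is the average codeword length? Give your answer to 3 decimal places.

Repeatedly combine the two least-probable nodes; the expected code length is the sum of the merged weights.
merge 1/12 + 1/10 → 11/60
merge 11/60 + 1/5 → 23/60
merge 17/60 + 1/3 → 37/60
merge 23/60 + 37/60 → 1
L = 11/60 + 23/60 + 37/60 + 1 = 131/60 ≈ 2.183 bits/symbol.

2.183 bits/symbol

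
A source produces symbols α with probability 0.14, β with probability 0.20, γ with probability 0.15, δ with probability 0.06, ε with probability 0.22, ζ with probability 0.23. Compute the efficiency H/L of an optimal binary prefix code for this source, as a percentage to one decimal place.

97.4%

Entropy H = −Σ p log₂ p ≈ 2.4838 bits.
Huffman merges: 3/50+7/50→1/5; 3/20+1/5→7/20; 1/5+11/50→21/50; 23/100+7/20→29/50; 21/50+29/50→1. L = 51/20 ≈ 2.5500.
Efficiency = H/L = 2.4838/2.5500 = 97.4%.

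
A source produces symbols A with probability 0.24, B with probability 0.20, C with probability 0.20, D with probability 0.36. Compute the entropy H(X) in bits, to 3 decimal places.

H = −Σ pᵢ log₂ pᵢ.
−0.24·log₂(0.24) = 0.4941
−0.20·log₂(0.20) = 0.4644
−0.20·log₂(0.20) = 0.4644
−0.36·log₂(0.36) = 0.5306
Sum ≈ 1.9535 → 1.954 bits.

1.954 bits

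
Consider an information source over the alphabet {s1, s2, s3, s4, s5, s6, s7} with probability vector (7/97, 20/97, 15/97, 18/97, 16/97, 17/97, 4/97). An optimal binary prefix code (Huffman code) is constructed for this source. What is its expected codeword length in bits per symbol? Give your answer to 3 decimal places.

Repeatedly combine the two least-probable nodes; the expected code length is the sum of the merged weights.
merge 4/97 + 7/97 → 11/97
merge 11/97 + 15/97 → 26/97
merge 16/97 + 17/97 → 33/97
merge 18/97 + 20/97 → 38/97
merge 26/97 + 33/97 → 59/97
merge 38/97 + 59/97 → 1
L = 11/97 + 26/97 + 33/97 + 38/97 + 59/97 + 1 = 264/97 ≈ 2.722 bits/symbol.

2.722 bits/symbol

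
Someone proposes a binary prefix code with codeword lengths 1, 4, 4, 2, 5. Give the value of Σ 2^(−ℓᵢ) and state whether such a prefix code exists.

With common denominator 2^5 = 32: Σ 2^(−ℓᵢ) = 16/32 + 2/32 + 2/32 + 8/32 + 1/32 = 29/32 = 0.90625.
Kraft's inequality requires Σ ≤ 1; here Σ = 0.90625 ≤ 1, so such a prefix code exists.

0.90625; yes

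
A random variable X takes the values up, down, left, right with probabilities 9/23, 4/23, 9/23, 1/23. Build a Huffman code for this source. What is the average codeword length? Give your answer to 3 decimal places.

Repeatedly combine the two least-probable nodes; the expected code length is the sum of the merged weights.
merge 1/23 + 4/23 → 5/23
merge 5/23 + 9/23 → 14/23
merge 9/23 + 14/23 → 1
L = 5/23 + 14/23 + 1 = 42/23 ≈ 1.826 bits/symbol.

1.826 bits/symbol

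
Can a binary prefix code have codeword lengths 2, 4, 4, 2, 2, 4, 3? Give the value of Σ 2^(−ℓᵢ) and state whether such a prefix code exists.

With common denominator 2^4 = 16: Σ 2^(−ℓᵢ) = 4/16 + 1/16 + 1/16 + 4/16 + 4/16 + 1/16 + 2/16 = 17/16 = 1.0625.
Kraft's inequality requires Σ ≤ 1; here Σ = 1.0625 > 1, so no such prefix code exists.

1.0625; no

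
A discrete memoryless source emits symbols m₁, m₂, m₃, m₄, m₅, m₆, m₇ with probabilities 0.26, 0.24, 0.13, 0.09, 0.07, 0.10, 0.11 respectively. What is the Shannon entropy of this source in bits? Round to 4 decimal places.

2.6458 bits

H = −Σ pᵢ log₂ pᵢ.
−0.26·log₂(0.26) = 0.5053
−0.24·log₂(0.24) = 0.4941
−0.13·log₂(0.13) = 0.3826
−0.09·log₂(0.09) = 0.3127
−0.07·log₂(0.07) = 0.2686
−0.10·log₂(0.10) = 0.3322
−0.11·log₂(0.11) = 0.3503
Sum ≈ 2.6458 → 2.6458 bits.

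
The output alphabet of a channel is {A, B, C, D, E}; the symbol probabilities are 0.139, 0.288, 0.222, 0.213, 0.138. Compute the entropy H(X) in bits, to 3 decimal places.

H = −Σ pᵢ log₂ pᵢ.
−0.139·log₂(0.139) = 0.3957
−0.288·log₂(0.288) = 0.5172
−0.222·log₂(0.222) = 0.4820
−0.213·log₂(0.213) = 0.4752
−0.138·log₂(0.138) = 0.3943
Sum ≈ 2.2645 → 2.264 bits.

2.264 bits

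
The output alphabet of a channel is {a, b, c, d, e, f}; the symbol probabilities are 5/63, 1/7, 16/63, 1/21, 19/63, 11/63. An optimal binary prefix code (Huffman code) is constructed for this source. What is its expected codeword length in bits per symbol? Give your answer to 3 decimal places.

2.397 bits/symbol

Repeatedly combine the two least-probable nodes; the expected code length is the sum of the merged weights.
merge 1/21 + 5/63 → 8/63
merge 8/63 + 1/7 → 17/63
merge 11/63 + 16/63 → 3/7
merge 17/63 + 19/63 → 4/7
merge 3/7 + 4/7 → 1
L = 8/63 + 17/63 + 3/7 + 4/7 + 1 = 151/63 ≈ 2.397 bits/symbol.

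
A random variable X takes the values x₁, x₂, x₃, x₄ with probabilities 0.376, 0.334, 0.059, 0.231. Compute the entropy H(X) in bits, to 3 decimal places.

1.788 bits

H = −Σ pᵢ log₂ pᵢ.
−0.376·log₂(0.376) = 0.5306
−0.334·log₂(0.334) = 0.5284
−0.059·log₂(0.059) = 0.2409
−0.231·log₂(0.231) = 0.4883
Sum ≈ 1.7883 → 1.788 bits.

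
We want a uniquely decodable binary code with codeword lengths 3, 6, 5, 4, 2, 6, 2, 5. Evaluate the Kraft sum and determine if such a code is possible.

With common denominator 2^6 = 64: Σ 2^(−ℓᵢ) = 8/64 + 1/64 + 2/64 + 4/64 + 16/64 + 1/64 + 16/64 + 2/64 = 50/64 = 0.78125.
Kraft's inequality requires Σ ≤ 1; here Σ = 0.78125 ≤ 1, so such a prefix code exists.

0.78125; yes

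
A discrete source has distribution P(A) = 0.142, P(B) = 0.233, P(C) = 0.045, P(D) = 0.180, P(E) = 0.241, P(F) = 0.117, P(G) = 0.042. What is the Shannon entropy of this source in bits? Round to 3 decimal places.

2.585 bits

H = −Σ pᵢ log₂ pᵢ.
−0.142·log₂(0.142) = 0.3999
−0.233·log₂(0.233) = 0.4897
−0.045·log₂(0.045) = 0.2013
−0.180·log₂(0.180) = 0.4453
−0.241·log₂(0.241) = 0.4947
−0.117·log₂(0.117) = 0.3622
−0.042·log₂(0.042) = 0.1921
Sum ≈ 2.5852 → 2.585 bits.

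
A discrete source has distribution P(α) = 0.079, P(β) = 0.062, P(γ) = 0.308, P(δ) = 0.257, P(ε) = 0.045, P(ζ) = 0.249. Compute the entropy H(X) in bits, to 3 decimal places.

2.266 bits

H = −Σ pᵢ log₂ pᵢ.
−0.079·log₂(0.079) = 0.2893
−0.062·log₂(0.062) = 0.2487
−0.308·log₂(0.308) = 0.5233
−0.257·log₂(0.257) = 0.5038
−0.045·log₂(0.045) = 0.2013
−0.249·log₂(0.249) = 0.4994
Sum ≈ 2.2658 → 2.266 bits.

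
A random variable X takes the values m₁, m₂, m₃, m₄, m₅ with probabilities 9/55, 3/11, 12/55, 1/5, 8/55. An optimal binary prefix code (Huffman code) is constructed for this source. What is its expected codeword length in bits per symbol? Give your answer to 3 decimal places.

2.309 bits/symbol

Repeatedly combine the two least-probable nodes; the expected code length is the sum of the merged weights.
merge 8/55 + 9/55 → 17/55
merge 1/5 + 12/55 → 23/55
merge 3/11 + 17/55 → 32/55
merge 23/55 + 32/55 → 1
L = 17/55 + 23/55 + 32/55 + 1 = 127/55 ≈ 2.309 bits/symbol.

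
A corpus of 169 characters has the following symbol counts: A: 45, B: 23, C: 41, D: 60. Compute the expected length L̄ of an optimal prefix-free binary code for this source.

Probabilities are the counts divided by 169.
Repeatedly combine the two least-probable nodes; the expected code length is the sum of the merged weights.
merge 23/169 + 41/169 → 64/169
merge 45/169 + 60/169 → 105/169
merge 64/169 + 105/169 → 1
L = 64/169 + 105/169 + 1 = 2 bits/symbol.

2 bits/symbol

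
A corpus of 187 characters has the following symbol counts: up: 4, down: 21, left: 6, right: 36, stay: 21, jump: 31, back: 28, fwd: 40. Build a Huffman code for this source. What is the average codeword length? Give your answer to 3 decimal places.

Probabilities are the counts divided by 187.
Repeatedly combine the two least-probable nodes; the expected code length is the sum of the merged weights.
merge 4/187 + 6/187 → 10/187
merge 10/187 + 21/187 → 31/187
merge 21/187 + 28/187 → 49/187
merge 31/187 + 31/187 → 62/187
merge 36/187 + 40/187 → 76/187
merge 49/187 + 62/187 → 111/187
merge 76/187 + 111/187 → 1
L = 10/187 + 31/187 + 49/187 + 62/187 + 76/187 + 111/187 + 1 = 526/187 ≈ 2.813 bits/symbol.

2.813 bits/symbol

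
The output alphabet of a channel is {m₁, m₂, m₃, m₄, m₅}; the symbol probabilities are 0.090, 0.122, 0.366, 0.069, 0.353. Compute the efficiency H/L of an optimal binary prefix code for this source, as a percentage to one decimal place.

96.9%

Entropy H = −Σ p log₂ p ≈ 2.0101 bits.
Huffman merges: 69/1000+9/100→159/1000; 61/500+159/1000→281/1000; 281/1000+353/1000→317/500; 183/500+317/500→1. L = 1037/500 ≈ 2.0740.
Efficiency = H/L = 2.0101/2.0740 = 96.9%.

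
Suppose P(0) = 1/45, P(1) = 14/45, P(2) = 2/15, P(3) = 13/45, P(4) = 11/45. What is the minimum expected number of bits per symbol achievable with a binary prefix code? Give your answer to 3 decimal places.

Repeatedly combine the two least-probable nodes; the expected code length is the sum of the merged weights.
merge 1/45 + 2/15 → 7/45
merge 7/45 + 11/45 → 2/5
merge 13/45 + 14/45 → 3/5
merge 2/5 + 3/5 → 1
L = 7/45 + 2/5 + 3/5 + 1 = 97/45 ≈ 2.156 bits/symbol.

2.156 bits/symbol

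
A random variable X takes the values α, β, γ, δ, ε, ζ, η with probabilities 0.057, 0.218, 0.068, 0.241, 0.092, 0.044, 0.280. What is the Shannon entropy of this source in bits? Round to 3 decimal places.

2.502 bits

H = −Σ pᵢ log₂ pᵢ.
−0.057·log₂(0.057) = 0.2356
−0.218·log₂(0.218) = 0.4791
−0.068·log₂(0.068) = 0.2637
−0.241·log₂(0.241) = 0.4947
−0.092·log₂(0.092) = 0.3167
−0.044·log₂(0.044) = 0.1983
−0.280·log₂(0.280) = 0.5142
Sum ≈ 2.5023 → 2.502 bits.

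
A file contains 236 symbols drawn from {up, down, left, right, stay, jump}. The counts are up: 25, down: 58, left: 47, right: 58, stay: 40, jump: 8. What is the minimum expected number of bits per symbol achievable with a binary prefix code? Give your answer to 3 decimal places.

Probabilities are the counts divided by 236.
Repeatedly combine the two least-probable nodes; the expected code length is the sum of the merged weights.
merge 2/59 + 25/236 → 33/236
merge 33/236 + 10/59 → 73/236
merge 47/236 + 29/118 → 105/236
merge 29/118 + 73/236 → 131/236
merge 105/236 + 131/236 → 1
L = 33/236 + 73/236 + 105/236 + 131/236 + 1 = 289/118 ≈ 2.449 bits/symbol.

2.449 bits/symbol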